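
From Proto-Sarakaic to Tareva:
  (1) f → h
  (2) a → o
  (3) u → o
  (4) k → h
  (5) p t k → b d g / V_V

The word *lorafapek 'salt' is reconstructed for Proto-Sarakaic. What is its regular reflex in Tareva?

Tareva: *lorafapek > lorahapek > lorohopek > lorohopeh > lorohobeh  (by unconditioned shift, vowel merger, unconditioned shift, intervocalic voicing)

lorohobeh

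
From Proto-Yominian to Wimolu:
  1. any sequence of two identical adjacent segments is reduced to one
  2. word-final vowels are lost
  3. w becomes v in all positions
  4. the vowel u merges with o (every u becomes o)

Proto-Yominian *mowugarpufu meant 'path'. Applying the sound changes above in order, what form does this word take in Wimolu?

movogarpof

Wimolu: *mowugarpufu > mowugarpuf > movugarpuf > movogarpof  (by apocope, unconditioned shift, vowel merger)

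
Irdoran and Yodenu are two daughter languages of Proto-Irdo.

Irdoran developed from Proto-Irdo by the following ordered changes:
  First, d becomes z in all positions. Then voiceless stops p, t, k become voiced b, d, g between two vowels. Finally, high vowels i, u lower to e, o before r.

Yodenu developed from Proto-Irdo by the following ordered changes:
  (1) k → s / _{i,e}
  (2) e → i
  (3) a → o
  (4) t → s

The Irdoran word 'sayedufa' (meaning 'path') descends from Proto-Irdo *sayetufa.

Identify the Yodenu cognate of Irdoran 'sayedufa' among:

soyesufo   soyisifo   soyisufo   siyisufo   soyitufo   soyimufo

soyisufo

Yodenu: *sayetufa > sayitufa > soyitufo > soyisufo  (by vowel merger, vowel merger, unconditioned shift)
Among the options, 'soyisufo' alone shows every Yodenu change applied in order.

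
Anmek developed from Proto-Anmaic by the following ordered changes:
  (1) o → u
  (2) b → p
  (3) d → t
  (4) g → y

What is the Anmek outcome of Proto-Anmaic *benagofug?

penayufuy

Anmek: start from *benagofug.
  rule 1 (vowel merger): benagofug → benagufug
  rule 2 (unconditioned shift): benagufug → penagufug
  rule 3: no change — penagufug
  rule 4 (unconditioned shift): penagufug → penayufuy
  ⇒ Anmek penayufuy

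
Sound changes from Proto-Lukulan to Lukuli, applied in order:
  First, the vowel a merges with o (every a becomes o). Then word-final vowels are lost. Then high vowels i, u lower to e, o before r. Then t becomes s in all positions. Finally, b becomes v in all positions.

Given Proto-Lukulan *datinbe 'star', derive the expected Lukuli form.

dosinv

Lukuli: start from *datinbe.
  rule 1 (vowel merger): datinbe → dotinbe
  rule 2 (apocope): dotinbe → dotinb
  rule 3: no change — dotinb
  rule 4 (unconditioned shift): dotinb → dosinb
  rule 5 (unconditioned shift): dosinb → dosinv
  ⇒ Lukuli dosinv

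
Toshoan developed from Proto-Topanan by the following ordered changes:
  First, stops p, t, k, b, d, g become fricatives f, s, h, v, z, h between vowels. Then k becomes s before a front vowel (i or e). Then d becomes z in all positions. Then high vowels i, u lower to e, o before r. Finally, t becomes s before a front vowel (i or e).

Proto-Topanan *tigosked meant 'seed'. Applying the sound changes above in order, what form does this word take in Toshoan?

Toshoan: *tigosked > tihosked > tihossed > tihossez > sihossez  (by intervocalic lenition, palatalisation, unconditioned shift, palatalisation)

sihossez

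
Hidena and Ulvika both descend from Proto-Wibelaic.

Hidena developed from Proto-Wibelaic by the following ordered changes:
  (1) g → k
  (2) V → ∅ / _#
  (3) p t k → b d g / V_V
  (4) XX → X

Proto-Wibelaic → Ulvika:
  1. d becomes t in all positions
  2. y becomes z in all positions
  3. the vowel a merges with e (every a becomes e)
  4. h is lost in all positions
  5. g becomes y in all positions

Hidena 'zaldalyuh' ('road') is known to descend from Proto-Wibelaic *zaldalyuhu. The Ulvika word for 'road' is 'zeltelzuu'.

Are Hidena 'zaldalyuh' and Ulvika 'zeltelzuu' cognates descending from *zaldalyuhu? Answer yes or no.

yes

Derive the expected Ulvika reflex of *zaldalyuhu:
Ulvika: *zaldalyuhu
  zaldalyuhu → zaltalyuhu   [unconditioned shift]
  zaltalyuhu → zaltalzuhu   [unconditioned shift]
  zaltalzuhu → zeltelzuhu   [vowel merger]
  zeltelzuhu → zeltelzuu   [h-loss]
  zeltelzuu (rule 5 does not apply)
  giving Ulvika zeltelzuu.
Ulvika 'zeltelzuu' matches the regular reflex exactly, so the pair is cognate.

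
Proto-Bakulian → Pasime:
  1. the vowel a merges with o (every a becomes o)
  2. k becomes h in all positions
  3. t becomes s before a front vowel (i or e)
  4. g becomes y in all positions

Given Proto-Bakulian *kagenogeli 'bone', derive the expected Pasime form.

hoyenoyeli

Pasime: start from *kagenogeli.
  rule 1 (vowel merger): kagenogeli → kogenogeli
  rule 2 (unconditioned shift): kogenogeli → hogenogeli
  rule 3: no change — hogenogeli
  rule 4 (unconditioned shift): hogenogeli → hoyenoyeli
  ⇒ Pasime hoyenoyeli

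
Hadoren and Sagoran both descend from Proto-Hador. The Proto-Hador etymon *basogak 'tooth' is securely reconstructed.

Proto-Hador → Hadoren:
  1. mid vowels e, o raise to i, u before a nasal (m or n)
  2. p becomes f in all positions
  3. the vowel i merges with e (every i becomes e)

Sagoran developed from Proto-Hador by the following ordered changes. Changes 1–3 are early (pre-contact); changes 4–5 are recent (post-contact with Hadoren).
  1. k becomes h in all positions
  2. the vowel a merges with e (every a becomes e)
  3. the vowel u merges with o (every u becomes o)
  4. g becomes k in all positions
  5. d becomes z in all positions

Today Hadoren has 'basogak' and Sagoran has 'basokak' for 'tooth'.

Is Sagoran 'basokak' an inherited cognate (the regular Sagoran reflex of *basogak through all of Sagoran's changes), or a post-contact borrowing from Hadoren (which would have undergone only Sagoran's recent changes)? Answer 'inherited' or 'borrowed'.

If inherited, *basogak would pass through all of Sagoran's changes:
Sagoran: start from *basogak.
  rule 1 (unconditioned shift): basogak → basogah
  rule 2 (vowel merger): basogah → besogeh
  rule 3: no change — besogeh
  rule 4 (unconditioned shift): besogeh → besokeh
  rule 5: no change — besokeh
  ⇒ Sagoran besokeh
If borrowed from Hadoren 'basogak' after the early changes, it would undergo only the recent ones:
  rule 4 (unconditioned shift): basogak → basokak
  rule 5 (unconditioned shift): no change (basokak)
  ⇒ as a loan: basokak
Sagoran 'basokak' matches the loan outcome 'basokak', not the inherited 'besokeh' — it skipped the early Sagoran changes, so it was borrowed from Hadoren.

borrowed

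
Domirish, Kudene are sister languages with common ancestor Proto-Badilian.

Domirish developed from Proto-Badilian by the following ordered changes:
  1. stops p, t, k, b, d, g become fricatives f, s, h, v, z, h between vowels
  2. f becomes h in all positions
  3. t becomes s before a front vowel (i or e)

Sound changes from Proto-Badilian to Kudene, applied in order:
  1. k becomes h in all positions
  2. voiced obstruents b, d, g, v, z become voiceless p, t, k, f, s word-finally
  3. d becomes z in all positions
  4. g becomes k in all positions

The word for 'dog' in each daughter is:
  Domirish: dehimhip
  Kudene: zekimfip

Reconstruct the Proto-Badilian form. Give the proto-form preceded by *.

*degimfip

Position 6: Domirish has h, Kudene has f. Taking the neighbouring segments as reconstructed: Domirish h could go back to *f or *h; Kudene f can only go back to *f — the one source consistent with every daughter is *f.
Position 3: Domirish has h, Kudene has k. In Kudene, k can only continue *g, so the proto-segment is *g.
Position 1: Domirish has d, Kudene has z. Domirish preserves d here (none of its changes turn any other segment into d), so the proto-segment is *d.
Continuing position by position gives *degimfip; check it forward:
Domirish: *degimfip > dehimfip > dehimhip  (by intervocalic lenition, unconditioned shift)
Kudene: start from *degimfip.
  rule 1: no change — degimfip
  rule 2: no change — degimfip
  rule 3 (unconditioned shift): degimfip → zegimfip
  rule 4 (unconditioned shift): zegimfip → zekimfip
  ⇒ Kudene zekimfip
*degimfip is the unique common source.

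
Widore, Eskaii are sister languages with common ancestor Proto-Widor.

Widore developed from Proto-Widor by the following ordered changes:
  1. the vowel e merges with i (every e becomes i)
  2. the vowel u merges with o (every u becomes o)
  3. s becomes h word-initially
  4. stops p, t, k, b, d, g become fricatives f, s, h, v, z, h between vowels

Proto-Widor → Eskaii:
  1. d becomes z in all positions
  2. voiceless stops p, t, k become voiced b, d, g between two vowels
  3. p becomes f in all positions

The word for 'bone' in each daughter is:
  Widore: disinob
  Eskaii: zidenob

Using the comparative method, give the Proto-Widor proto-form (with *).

Position 4: Widore has i, Eskaii has e. Eskaii preserves e here (none of its changes turn any other segment into e), so the proto-segment is *e.
Position 1: Widore has d, Eskaii has z. Widore preserves d here (none of its changes turn any other segment into d), so the proto-segment is *d.
Verify the candidate proto-form against each daughter:
Widore: *ditenob > ditinob > disinob  (by vowel merger, intervocalic lenition)
Eskaii: *ditenob > zitenob > zidenob  (by unconditioned shift, intervocalic voicing)
No other proto-form is consistent with every reflex, so the reconstruction is *ditenob.

*ditenob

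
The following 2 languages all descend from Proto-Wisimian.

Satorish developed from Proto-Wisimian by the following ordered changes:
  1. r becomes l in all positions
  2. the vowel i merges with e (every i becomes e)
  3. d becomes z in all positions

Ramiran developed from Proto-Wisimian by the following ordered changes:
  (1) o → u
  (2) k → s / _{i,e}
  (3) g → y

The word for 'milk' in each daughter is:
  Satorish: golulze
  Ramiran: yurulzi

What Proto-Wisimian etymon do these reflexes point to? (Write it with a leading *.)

*gorulzi

Position 1: Satorish has g, Ramiran has y. Satorish preserves g here (none of its changes turn any other segment into g), so the proto-segment is *g.
Position 3: Satorish has l, Ramiran has r. Ramiran preserves r here (none of its changes turn any other segment into r), so the proto-segment is *r.
Position 7: Satorish has e, Ramiran has i. Ramiran preserves i here (none of its changes turn any other segment into i), so the proto-segment is *i.
Continuing position by position gives *gorulzi; check it forward:
Satorish: *gorulzi > golulzi > golulze  (by unconditioned shift, vowel merger)
Ramiran: *gorulzi
  gorulzi → gurulzi   [vowel merger]
  gurulzi (rule 2 does not apply)
  gurulzi → yurulzi   [unconditioned shift]
  giving Ramiran yurulzi.
Only *gorulzi yields all of Satorish golulze, Ramiran yurulzi.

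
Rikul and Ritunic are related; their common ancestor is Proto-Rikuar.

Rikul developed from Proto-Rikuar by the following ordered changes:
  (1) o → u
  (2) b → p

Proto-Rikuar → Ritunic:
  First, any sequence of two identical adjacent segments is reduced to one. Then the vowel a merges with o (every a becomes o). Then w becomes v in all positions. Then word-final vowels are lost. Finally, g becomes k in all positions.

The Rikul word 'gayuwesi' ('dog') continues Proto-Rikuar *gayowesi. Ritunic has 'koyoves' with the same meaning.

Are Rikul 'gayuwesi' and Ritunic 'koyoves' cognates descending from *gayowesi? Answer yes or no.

Derive the expected Ritunic reflex of *gayowesi:
Ritunic: *gayowesi > goyowesi > goyovesi > goyoves > koyoves  (by vowel merger, unconditioned shift, apocope, unconditioned shift)
Ritunic 'koyoves' matches the regular reflex exactly, so the pair is cognate.

yes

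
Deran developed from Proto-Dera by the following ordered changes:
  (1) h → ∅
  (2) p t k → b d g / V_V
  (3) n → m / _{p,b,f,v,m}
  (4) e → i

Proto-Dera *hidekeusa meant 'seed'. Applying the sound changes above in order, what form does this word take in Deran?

idigiusa

Deran: start from *hidekeusa.
  rule 1 (h-loss): hidekeusa → idekeusa
  rule 2 (intervocalic voicing): idekeusa → idegeusa
  rule 3: no change — idegeusa
  rule 4 (vowel merger): idegeusa → idigiusa
  ⇒ Deran idigiusa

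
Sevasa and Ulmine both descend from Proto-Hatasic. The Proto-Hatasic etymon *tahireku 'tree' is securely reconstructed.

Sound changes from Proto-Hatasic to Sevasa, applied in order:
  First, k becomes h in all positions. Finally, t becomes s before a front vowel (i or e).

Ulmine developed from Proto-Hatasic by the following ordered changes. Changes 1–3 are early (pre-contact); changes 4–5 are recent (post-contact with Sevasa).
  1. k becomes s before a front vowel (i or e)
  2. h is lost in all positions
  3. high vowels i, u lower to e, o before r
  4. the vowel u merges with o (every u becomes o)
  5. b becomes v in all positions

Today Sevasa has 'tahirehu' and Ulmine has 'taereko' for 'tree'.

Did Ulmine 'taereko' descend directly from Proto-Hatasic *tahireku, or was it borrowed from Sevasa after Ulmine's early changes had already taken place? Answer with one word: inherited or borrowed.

inherited

If inherited, *tahireku would pass through all of Ulmine's changes:
Ulmine: *tahireku
  tahireku (rule 1 does not apply)
  tahireku → taireku   [h-loss]
  taireku → taereku   [pre-rhotic lowering]
  taereku → taereko   [vowel merger]
  taereko (rule 5 does not apply)
  giving Ulmine taereko.
If borrowed from Sevasa 'tahirehu' after the early changes, it would undergo only the recent ones:
  rule 4 (vowel merger): tahirehu → tahireho
  rule 5 (unconditioned shift): no change (tahireho)
  ⇒ as a loan: tahireho
Ulmine 'taereko' matches the inherited outcome exactly, so it is an inherited cognate, not a loan.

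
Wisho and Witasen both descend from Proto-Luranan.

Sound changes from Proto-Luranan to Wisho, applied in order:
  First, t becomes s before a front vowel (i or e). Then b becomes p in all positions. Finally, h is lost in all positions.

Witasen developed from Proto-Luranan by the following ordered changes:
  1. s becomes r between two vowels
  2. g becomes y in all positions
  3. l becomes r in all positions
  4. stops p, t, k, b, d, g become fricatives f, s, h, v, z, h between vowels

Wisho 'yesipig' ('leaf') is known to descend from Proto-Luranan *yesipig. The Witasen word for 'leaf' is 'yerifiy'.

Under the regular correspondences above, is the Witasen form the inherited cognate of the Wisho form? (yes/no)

yes

Derive the expected Witasen reflex of *yesipig:
Witasen: *yesipig > yeripig > yeripiy > yerifiy  (by rhotacism, unconditioned shift, intervocalic lenition)
Witasen 'yerifiy' matches the regular reflex exactly, so the pair is cognate.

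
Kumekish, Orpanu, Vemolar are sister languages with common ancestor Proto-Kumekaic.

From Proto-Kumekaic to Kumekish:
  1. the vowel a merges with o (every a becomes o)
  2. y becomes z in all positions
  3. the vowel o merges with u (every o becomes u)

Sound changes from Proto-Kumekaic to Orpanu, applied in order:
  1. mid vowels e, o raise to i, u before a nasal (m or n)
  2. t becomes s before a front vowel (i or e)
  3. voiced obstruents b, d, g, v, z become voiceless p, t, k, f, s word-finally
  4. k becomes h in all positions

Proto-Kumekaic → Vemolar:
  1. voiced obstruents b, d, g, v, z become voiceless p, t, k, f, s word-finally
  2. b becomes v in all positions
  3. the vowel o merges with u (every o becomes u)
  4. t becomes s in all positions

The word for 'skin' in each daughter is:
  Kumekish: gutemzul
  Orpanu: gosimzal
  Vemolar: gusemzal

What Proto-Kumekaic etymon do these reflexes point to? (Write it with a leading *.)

Position 3: Kumekish has t, Orpanu has s, Vemolar has s. Kumekish preserves t here (none of its changes turn any other segment into t), so the proto-segment is *t.
Position 7: Kumekish has u, Orpanu has a, Vemolar has a. Orpanu preserves a here (none of its changes turn any other segment into a), so the proto-segment is *a.
Position 4: Kumekish has e, Orpanu has i, Vemolar has e. Kumekish preserves e here (none of its changes turn any other segment into e), so the proto-segment is *e.
Verify the candidate proto-form against each daughter:
Kumekish: start from *gotemzal.
  rule 1 (vowel merger): gotemzal → gotemzol
  rule 2: no change — gotemzol
  rule 3 (vowel merger): gotemzol → gutemzul
  ⇒ Kumekish gutemzul
Orpanu: *gotemzal
  gotemzal → gotimzal   [pre-nasal raising]
  gotimzal → gosimzal   [palatalisation]
  gosimzal (rule 3 does not apply)
  gosimzal (rule 4 does not apply)
  giving Orpanu gosimzal.
Vemolar: *gotemzal
  gotemzal (rule 1 does not apply)
  gotemzal (rule 2 does not apply)
  gotemzal → gutemzal   [vowel merger]
  gutemzal → gusemzal   [unconditioned shift]
  giving Vemolar gusemzal.
Only *gotemzal yields all of Kumekish gutemzul, Orpanu gosimzal, Vemolar gusemzal.

*gotemzal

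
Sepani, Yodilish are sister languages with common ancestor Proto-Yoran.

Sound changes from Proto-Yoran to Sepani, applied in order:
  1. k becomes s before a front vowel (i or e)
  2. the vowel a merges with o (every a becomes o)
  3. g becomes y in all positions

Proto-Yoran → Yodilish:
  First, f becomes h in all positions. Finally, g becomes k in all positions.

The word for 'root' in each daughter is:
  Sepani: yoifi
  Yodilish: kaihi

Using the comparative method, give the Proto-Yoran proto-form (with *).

Position 4: Sepani has f, Yodilish has h. Sepani preserves f here (none of its changes turn any other segment into f), so the proto-segment is *f.
Position 2: Sepani has o, Yodilish has a. Yodilish preserves a here (none of its changes turn any other segment into a), so the proto-segment is *a.
This points to *gaifi. Verify forward in each daughter:
Sepani: start from *gaifi.
  rule 1: no change — gaifi
  rule 2 (vowel merger): gaifi → goifi
  rule 3 (unconditioned shift): goifi → yoifi
  ⇒ Sepani yoifi
Yodilish: *gaifi
  gaifi → gaihi   [unconditioned shift]
  gaihi → kaihi   [unconditioned shift]
  giving Yodilish kaihi.
*gaifi is the unique common source.

*gaifi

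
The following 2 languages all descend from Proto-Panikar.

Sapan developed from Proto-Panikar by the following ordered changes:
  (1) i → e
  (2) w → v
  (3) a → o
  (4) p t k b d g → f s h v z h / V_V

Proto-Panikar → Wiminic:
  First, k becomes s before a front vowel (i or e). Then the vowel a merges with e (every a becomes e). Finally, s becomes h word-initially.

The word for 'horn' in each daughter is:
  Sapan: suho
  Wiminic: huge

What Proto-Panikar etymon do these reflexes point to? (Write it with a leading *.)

Position 3: Sapan has h, Wiminic has g. Wiminic preserves g here (none of its changes turn any other segment into g), so the proto-segment is *g.
Position 1: Sapan has s, Wiminic has h. Taking the neighbouring segments as reconstructed: Sapan s can only go back to *s; Wiminic h could go back to *s or *h — the one source consistent with every daughter is *s.
Verify the candidate proto-form against each daughter:
Sapan: start from *suga.
  rule 1: no change — suga
  rule 2: no change — suga
  rule 3 (vowel merger): suga → sugo
  rule 4 (intervocalic lenition): sugo → suho
  ⇒ Sapan suho
Wiminic: *suga > suge > huge  (by vowel merger, debuccalisation)
*suga is the unique common source.

*suga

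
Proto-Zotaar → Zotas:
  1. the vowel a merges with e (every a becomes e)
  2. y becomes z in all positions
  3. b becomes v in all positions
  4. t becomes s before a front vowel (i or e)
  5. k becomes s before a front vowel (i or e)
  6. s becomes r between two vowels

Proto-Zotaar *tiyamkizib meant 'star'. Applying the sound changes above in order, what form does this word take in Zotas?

Zotas: *tiyamkizib > tiyemkizib > tizemkizib > tizemkiziv > sizemkiziv > sizemsiziv  (by vowel merger, unconditioned shift, unconditioned shift, palatalisation, palatalisation)

sizemsiziv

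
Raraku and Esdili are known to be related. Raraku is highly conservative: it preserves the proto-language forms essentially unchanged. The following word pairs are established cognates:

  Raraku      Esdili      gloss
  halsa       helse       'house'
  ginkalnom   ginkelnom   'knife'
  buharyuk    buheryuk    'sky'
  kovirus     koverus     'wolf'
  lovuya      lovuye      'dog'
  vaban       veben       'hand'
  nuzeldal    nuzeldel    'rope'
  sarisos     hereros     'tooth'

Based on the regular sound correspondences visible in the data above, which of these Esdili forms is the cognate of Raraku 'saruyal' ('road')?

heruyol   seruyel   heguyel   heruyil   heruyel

sarisos ~ hereros — Raraku s corresponds to Esdili h word-initially before a back vowel.
buharyuk ~ buheryuk, sarisos ~ hereros — Raraku a corresponds to Esdili e after a consonant, before r.
halsa ~ helse, ginkalnom ~ ginkelnom — Raraku a corresponds to Esdili e after a consonant, before a consonant other than r, m, n, p, b, f, v.
Applying these to Raraku 'saruyal':
  saruyal → haruyal   (s→h word-initially before a back vowel)
  haruyal → heruyal   (a→e after a consonant, before r)
  heruyal → heruyel   (a→e after a consonant, before a consonant other than r, m, n, p, b, f, v)
So the Esdili cognate is 'heruyel'.

heruyel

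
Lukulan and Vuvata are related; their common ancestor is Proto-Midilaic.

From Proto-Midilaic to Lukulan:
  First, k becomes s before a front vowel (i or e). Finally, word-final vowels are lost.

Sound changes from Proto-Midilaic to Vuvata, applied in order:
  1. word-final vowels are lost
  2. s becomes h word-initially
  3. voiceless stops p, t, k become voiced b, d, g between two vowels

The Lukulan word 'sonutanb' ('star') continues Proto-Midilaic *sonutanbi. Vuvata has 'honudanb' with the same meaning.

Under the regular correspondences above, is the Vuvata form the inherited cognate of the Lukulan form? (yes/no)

yes

Derive the expected Vuvata reflex of *sonutanbi:
Vuvata: *sonutanbi > sonutanb > honutanb > honudanb  (by apocope, debuccalisation, intervocalic voicing)
Vuvata 'honudanb' matches the regular reflex exactly, so the pair is cognate.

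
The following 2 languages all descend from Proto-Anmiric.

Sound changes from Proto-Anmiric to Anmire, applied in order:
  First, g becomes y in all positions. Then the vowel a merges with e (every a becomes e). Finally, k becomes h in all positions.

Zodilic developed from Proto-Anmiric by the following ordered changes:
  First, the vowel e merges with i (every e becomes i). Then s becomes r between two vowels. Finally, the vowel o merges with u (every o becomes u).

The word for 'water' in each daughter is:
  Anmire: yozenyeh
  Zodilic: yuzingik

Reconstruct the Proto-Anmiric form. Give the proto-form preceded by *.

Position 4: Anmire has e, Zodilic has i. Taking the neighbouring segments as reconstructed: Anmire e could go back to *a or *e; Zodilic i could go back to *e or *i — the one source consistent with every daughter is *e.
Position 6: Anmire has y, Zodilic has g. Zodilic preserves g here (none of its changes turn any other segment into g), so the proto-segment is *g.
Verify the candidate proto-form against each daughter:
Anmire: start from *yozengek.
  rule 1 (unconditioned shift): yozengek → yozenyek
  rule 2: no change — yozenyek
  rule 3 (unconditioned shift): yozenyek → yozenyeh
  ⇒ Anmire yozenyeh
Zodilic: *yozengek
  yozengek → yozingik   [vowel merger]
  yozingik (rule 2 does not apply)
  yozingik → yuzingik   [vowel merger]
  giving Zodilic yuzingik.
No other proto-form is consistent with every reflex, so the reconstruction is *yozengek.

*yozengek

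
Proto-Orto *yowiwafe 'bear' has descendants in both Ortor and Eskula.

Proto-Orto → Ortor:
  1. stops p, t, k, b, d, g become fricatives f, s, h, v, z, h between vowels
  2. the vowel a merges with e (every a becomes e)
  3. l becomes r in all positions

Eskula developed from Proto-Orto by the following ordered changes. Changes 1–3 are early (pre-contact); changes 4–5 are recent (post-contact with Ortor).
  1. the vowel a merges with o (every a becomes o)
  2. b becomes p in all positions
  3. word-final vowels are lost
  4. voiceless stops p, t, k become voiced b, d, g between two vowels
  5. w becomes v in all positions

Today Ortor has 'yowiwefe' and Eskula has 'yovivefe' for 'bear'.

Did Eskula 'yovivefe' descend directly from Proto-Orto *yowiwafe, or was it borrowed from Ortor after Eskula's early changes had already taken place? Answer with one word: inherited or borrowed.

If inherited, *yowiwafe would pass through all of Eskula's changes:
Eskula: *yowiwafe > yowiwofe > yowiwof > yovivof  (by vowel merger, apocope, unconditioned shift)
If borrowed from Ortor 'yowiwefe' after the early changes, it would undergo only the recent ones:
  rule 4 (intervocalic voicing): no change (yowiwefe)
  rule 5 (unconditioned shift): yowiwefe → yovivefe
  ⇒ as a loan: yovivefe
Eskula 'yovivefe' matches the loan outcome 'yovivefe', not the inherited 'yovivof' — it skipped the early Eskula changes, so it was borrowed from Ortor.

borrowed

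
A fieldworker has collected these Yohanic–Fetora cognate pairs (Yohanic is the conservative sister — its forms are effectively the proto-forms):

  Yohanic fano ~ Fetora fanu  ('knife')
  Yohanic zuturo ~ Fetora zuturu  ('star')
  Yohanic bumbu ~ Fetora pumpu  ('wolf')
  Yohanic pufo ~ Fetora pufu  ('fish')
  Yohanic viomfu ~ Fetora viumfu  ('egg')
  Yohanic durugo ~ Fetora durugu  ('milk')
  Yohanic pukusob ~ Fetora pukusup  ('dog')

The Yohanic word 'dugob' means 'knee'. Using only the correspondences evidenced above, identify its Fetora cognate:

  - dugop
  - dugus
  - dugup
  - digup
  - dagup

dugup

pukusob ~ pukusup — Yohanic o corresponds to Fetora u after a consonant, before a labial obstruent.
pukusob ~ pukusup — Yohanic b corresponds to Fetora p word-finally.
Applying these to Yohanic 'dugob':
  dugob → dugub   (o→u after a consonant, before a labial obstruent)
  dugub → dugup   (b→p word-finally)
So the Fetora cognate is 'dugup'.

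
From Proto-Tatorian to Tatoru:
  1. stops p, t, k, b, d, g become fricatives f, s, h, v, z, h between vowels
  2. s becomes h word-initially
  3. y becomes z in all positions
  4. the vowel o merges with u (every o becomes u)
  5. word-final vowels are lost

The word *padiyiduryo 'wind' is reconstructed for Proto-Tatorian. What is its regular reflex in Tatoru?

pazizizurz

Tatoru: *padiyiduryo > paziyizuryo > pazizizurzo > pazizizurzu > pazizizurz  (by intervocalic lenition, unconditioned shift, vowel merger, apocope)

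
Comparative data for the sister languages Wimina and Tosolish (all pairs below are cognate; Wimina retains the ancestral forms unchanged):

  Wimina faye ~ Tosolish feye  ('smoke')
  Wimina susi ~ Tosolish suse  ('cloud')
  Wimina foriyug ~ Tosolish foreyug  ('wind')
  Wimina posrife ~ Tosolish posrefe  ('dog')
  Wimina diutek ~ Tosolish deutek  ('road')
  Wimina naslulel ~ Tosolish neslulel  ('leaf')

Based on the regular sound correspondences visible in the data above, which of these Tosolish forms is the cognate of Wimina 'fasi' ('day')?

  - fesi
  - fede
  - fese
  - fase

fese

faye ~ feye, naslulel ~ neslulel — Wimina a corresponds to Tosolish e after a consonant, before a consonant other than r, m, n, p, b, f, v.
susi ~ suse — Wimina i corresponds to Tosolish e word-finally.
Applying these to Wimina 'fasi':
  fasi → fesi   (a→e after a consonant, before a consonant other than r, m, n, p, b, f, v)
  fesi → fese   (i→e word-finally)
So the Tosolish cognate is 'fese'.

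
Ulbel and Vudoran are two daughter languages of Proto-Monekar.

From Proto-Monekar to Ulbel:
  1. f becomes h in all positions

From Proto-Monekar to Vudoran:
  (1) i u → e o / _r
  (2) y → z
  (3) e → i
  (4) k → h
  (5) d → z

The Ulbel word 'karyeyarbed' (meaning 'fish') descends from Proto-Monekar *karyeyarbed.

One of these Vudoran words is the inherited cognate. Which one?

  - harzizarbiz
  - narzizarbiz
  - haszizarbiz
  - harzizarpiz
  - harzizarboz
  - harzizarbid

Vudoran: *karyeyarbed
  karyeyarbed (rule 1 does not apply)
  karyeyarbed → karzezarbed   [unconditioned shift]
  karzezarbed → karzizarbid   [vowel merger]
  karzizarbid → harzizarbid   [unconditioned shift]
  harzizarbid → harzizarbiz   [unconditioned shift]
  giving Vudoran harzizarbiz.
Only 'harzizarbiz' matches the regular Vudoran development of *karyeyarbed.

harzizarbiz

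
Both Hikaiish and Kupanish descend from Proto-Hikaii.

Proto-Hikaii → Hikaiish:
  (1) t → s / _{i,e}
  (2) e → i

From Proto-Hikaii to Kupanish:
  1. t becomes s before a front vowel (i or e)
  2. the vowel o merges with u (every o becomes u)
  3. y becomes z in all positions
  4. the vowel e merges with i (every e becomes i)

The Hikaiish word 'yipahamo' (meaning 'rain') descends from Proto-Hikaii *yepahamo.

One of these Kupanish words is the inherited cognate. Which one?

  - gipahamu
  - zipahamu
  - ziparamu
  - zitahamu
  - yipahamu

Kupanish: *yepahamo > yepahamu > zepahamu > zipahamu  (by vowel merger, unconditioned shift, vowel merger)
The other candidates each miss or misapply at least one Kupanish change.

zipahamu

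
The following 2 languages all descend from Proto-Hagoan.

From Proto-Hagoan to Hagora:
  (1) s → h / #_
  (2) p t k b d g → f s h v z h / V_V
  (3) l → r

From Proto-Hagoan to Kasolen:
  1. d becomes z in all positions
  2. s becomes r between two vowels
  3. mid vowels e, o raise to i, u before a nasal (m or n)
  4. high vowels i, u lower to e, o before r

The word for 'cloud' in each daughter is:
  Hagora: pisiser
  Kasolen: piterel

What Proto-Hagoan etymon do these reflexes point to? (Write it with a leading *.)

Position 7: Hagora has r, Kasolen has l. Kasolen preserves l here (none of its changes turn any other segment into l), so the proto-segment is *l.
Position 5: Hagora has s, Kasolen has r. Taking the neighbouring segments as reconstructed: Hagora s could go back to *t or *s; Kasolen r could go back to *s or *r — the one source consistent with every daughter is *s.
Continuing position by position gives *pitisel; check it forward:
Hagora: start from *pitisel.
  rule 1: no change — pitisel
  rule 2 (intervocalic lenition): pitisel → pisisel
  rule 3 (unconditioned shift): pisisel → pisiser
  ⇒ Hagora pisiser
Kasolen: start from *pitisel.
  rule 1: no change — pitisel
  rule 2 (rhotacism): pitisel → pitirel
  rule 3: no change — pitirel
  rule 4 (pre-rhotic lowering): pitirel → piterel
  ⇒ Kasolen piterel
*pitisel is the unique common source.

*pitisel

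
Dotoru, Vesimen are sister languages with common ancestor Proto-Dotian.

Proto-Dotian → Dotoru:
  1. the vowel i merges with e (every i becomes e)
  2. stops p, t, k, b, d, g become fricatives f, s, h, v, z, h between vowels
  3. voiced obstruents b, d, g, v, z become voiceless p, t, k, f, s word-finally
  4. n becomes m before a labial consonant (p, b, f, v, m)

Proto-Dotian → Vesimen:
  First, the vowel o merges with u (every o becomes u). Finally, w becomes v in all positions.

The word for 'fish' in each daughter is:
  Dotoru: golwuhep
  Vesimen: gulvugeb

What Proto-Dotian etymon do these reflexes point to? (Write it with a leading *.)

*golwugeb

Position 6: Dotoru has h, Vesimen has g. Vesimen preserves g here (none of its changes turn any other segment into g), so the proto-segment is *g.
Position 8: Dotoru has p, Vesimen has b. Vesimen preserves b here (none of its changes turn any other segment into b), so the proto-segment is *b.
Position 4: Dotoru has w, Vesimen has v. Dotoru preserves w here (none of its changes turn any other segment into w), so the proto-segment is *w.
This points to *golwugeb. Verify forward in each daughter:
Dotoru: start from *golwugeb.
  rule 1: no change — golwugeb
  rule 2 (intervocalic lenition): golwugeb → golwuheb
  rule 3 (final devoicing): golwuheb → golwuhep
  rule 4: no change — golwuhep
  ⇒ Dotoru golwuhep
Vesimen: start from *golwugeb.
  rule 1 (vowel merger): golwugeb → gulwugeb
  rule 2 (unconditioned shift): gulwugeb → gulvugeb
  ⇒ Vesimen gulvugeb
*golwugeb is the unique common source.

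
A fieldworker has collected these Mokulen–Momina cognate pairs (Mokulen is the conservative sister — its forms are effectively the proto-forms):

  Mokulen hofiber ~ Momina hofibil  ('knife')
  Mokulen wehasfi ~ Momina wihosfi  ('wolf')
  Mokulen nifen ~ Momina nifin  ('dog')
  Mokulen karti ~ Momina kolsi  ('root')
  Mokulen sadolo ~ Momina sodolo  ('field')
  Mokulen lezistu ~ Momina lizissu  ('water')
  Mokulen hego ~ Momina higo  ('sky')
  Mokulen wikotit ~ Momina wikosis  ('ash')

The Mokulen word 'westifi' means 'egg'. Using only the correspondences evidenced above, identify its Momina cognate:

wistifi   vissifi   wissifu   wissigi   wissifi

wehasfi ~ wihosfi, lezistu ~ lizissu — Mokulen e corresponds to Momina i after a consonant, before a consonant other than r, m, n, p, b, f, v.
karti ~ kolsi — Mokulen t corresponds to Momina s after a consonant, before a front vowel.
Applying these to Mokulen 'westifi':
  westifi → wistifi   (e→i after a consonant, before a consonant other than r, m, n, p, b, f, v)
  wistifi → wissifi   (t→s after a consonant, before a front vowel)
So the Momina cognate is 'wissifi'.

wissifi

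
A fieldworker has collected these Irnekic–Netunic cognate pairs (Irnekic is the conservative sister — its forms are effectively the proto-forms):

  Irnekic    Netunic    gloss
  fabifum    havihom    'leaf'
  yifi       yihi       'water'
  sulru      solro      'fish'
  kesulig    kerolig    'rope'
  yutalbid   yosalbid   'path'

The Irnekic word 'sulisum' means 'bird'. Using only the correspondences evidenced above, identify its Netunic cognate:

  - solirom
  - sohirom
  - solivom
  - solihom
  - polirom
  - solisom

sulru ~ solro, kesulig ~ kerolig — Irnekic u corresponds to Netunic o after a consonant, before a consonant other than r, m, n, p, b, f, v.
kesulig ~ kerolig — Irnekic s corresponds to Netunic r between vowels (before a back vowel).
fabifum ~ havihom — Irnekic u corresponds to Netunic o after a consonant, before a nasal.
Applying these to Irnekic 'sulisum':
  sulisum → solisum   (u→o after a consonant, before a consonant other than r, m, n, p, b, f, v)
  solisum → solirum   (s→r between vowels (before a back vowel))
  solirum → solirom   (u→o after a consonant, before a nasal)
So the Netunic cognate is 'solirom'.

solirom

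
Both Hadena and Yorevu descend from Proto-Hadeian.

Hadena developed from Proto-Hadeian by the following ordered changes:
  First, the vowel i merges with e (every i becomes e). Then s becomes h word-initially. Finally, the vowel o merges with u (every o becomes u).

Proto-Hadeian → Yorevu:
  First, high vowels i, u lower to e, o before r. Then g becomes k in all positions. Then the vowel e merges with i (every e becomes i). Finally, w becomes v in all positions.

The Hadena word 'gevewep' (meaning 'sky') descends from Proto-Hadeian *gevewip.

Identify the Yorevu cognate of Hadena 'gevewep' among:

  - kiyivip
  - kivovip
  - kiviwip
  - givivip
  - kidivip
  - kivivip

kivivip

Yorevu: *gevewip
  gevewip (rule 1 does not apply)
  gevewip → kevewip   [unconditioned shift]
  kevewip → kiviwip   [vowel merger]
  kiviwip → kivivip   [unconditioned shift]
  giving Yorevu kivivip.
Only 'kivivip' matches the regular Yorevu development of *gevewip.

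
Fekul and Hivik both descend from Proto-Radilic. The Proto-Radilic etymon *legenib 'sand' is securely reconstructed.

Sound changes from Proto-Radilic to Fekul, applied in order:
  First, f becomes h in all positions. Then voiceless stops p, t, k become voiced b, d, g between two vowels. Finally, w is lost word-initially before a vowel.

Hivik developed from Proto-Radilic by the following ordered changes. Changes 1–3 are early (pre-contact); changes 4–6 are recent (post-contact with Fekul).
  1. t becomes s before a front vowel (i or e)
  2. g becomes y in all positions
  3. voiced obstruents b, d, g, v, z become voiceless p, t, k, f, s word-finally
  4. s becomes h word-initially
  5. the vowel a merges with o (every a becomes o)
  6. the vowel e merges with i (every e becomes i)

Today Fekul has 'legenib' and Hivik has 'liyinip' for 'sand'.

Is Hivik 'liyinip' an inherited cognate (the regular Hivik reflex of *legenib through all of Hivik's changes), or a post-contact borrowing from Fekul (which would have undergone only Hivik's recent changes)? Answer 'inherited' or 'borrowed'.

If inherited, *legenib would pass through all of Hivik's changes:
Hivik: start from *legenib.
  rule 1: no change — legenib
  rule 2 (unconditioned shift): legenib → leyenib
  rule 3 (final devoicing): leyenib → leyenip
  rule 4: no change — leyenip
  rule 5: no change — leyenip
  rule 6 (vowel merger): leyenip → liyinip
  ⇒ Hivik liyinip
If borrowed from Fekul 'legenib' after the early changes, it would undergo only the recent ones:
  rule 4 (debuccalisation): no change (legenib)
  rule 5 (vowel merger): no change (legenib)
  rule 6 (vowel merger): legenib → liginib
  ⇒ as a loan: liginib
Hivik 'liyinip' matches the inherited outcome exactly, so it is an inherited cognate, not a loan.

inherited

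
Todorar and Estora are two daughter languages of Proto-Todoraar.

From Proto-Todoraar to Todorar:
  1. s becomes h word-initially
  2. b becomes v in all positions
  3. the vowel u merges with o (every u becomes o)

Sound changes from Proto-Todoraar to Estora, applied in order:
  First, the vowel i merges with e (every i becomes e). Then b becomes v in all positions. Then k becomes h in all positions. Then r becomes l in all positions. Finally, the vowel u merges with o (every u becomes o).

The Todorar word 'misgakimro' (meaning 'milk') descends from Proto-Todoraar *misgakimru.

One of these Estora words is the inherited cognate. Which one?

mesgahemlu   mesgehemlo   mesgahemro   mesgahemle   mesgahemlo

mesgahemlo

Estora: *misgakimru
  misgakimru → mesgakemru   [vowel merger]
  mesgakemru (rule 2 does not apply)
  mesgakemru → mesgahemru   [unconditioned shift]
  mesgahemru → mesgahemlu   [unconditioned shift]
  mesgahemlu → mesgahemlo   [vowel merger]
  giving Estora mesgahemlo.
The other candidates each miss or misapply at least one Estora change.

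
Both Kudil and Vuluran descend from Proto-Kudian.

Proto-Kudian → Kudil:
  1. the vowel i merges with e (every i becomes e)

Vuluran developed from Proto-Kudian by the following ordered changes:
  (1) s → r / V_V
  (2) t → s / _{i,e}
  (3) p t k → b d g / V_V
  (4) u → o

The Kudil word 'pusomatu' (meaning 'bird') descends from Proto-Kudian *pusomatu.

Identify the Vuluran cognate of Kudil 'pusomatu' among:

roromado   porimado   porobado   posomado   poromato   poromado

Vuluran: *pusomatu
  pusomatu → puromatu   [rhotacism]
  puromatu (rule 2 does not apply)
  puromatu → puromadu   [intervocalic voicing]
  puromadu → poromado   [vowel merger]
  giving Vuluran poromado.

poromado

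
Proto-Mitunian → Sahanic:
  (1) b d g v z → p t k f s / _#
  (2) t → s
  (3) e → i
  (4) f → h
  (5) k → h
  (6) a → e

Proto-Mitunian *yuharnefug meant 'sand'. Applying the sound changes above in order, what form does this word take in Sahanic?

yuhernihuh

Sahanic: start from *yuharnefug.
  rule 1 (final devoicing): yuharnefug → yuharnefuk
  rule 2: no change — yuharnefuk
  rule 3 (vowel merger): yuharnefuk → yuharnifuk
  rule 4 (unconditioned shift): yuharnifuk → yuharnihuk
  rule 5 (unconditioned shift): yuharnihuk → yuharnihuh
  rule 6 (vowel merger): yuharnihuh → yuhernihuh
  ⇒ Sahanic yuhernihuh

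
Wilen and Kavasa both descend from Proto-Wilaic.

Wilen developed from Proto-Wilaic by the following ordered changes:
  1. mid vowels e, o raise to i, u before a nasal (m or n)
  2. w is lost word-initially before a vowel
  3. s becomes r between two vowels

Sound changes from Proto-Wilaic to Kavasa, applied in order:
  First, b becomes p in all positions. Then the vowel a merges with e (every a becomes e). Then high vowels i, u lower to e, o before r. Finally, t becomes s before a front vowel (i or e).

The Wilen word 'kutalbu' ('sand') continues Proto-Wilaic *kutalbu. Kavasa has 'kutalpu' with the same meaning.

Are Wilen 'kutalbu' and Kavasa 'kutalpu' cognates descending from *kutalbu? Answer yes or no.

Derive the expected Kavasa reflex of *kutalbu:
Kavasa: *kutalbu > kutalpu > kutelpu > kuselpu  (by unconditioned shift, vowel merger, palatalisation)
The regular Kavasa reflex would be 'kuselpu', but the attested form is 'kutalpu'. The correspondence is irregular, so they are not cognates (the Kavasa form has a different source).

no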